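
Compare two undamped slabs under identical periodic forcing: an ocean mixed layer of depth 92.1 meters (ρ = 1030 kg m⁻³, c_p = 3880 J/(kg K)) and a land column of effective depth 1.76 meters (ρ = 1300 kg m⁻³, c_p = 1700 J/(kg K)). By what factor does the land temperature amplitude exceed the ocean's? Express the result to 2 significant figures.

95

C_ocean = 1030 × 3880 × 92.1 = 3.68×10^8 J/(m²·K).
C_land = 1300 × 1700 × 1.76 = 3.89×10^6 J/(m²·K).
Undamped amplitude ∝ 1/C, so A_land/A_ocean = C_ocean/C_land = 94.6.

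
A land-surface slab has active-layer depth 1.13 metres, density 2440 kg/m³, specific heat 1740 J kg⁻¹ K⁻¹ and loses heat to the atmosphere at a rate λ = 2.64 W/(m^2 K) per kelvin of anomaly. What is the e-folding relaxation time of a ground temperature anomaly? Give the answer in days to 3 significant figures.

21.0 days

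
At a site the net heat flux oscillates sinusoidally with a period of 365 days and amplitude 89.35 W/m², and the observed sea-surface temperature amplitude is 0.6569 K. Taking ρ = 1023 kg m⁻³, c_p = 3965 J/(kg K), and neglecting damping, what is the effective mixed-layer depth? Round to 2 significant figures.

170 m

ω = 2π / 3.15×10^7 s = 1.99×10^-7 s⁻¹.
Required C = F₀ / (A ω) = 89.35 / (0.6569 × 1.99×10^-7) = 6.83×10^8 J/(m²·K).
D = C / (ρ c_p) = 6.83×10^8 / (1023 × 3965) = 168 m.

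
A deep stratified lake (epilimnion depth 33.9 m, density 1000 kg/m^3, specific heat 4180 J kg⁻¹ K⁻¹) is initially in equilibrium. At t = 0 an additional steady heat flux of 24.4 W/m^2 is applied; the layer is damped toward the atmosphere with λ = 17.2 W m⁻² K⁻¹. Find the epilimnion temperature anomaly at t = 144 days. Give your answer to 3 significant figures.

Areal heat capacity C = ρ c_p D = 1000 × 4180 × 33.9 = 1.42×10^8 J m⁻² K⁻¹.
τ = C / λ = 1.42×10^8 / 17.2 = 8.24×10^6 s.
Equilibrium anomaly ΔT_eq = F / λ = 24.4 / 17.2 = 1.42 K.
t = 144 days = 1.24×10^7 s, so t/τ = 1.51.
ΔT(t) = ΔT_eq (1 − e^(−t/τ)) = 1.42 × (1 − e^−1.51) = 1.11 K.

1.11 K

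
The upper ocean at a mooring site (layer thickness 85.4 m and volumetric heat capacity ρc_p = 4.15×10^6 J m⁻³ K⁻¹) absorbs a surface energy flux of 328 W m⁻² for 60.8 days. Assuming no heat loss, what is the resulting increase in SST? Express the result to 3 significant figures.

4.86 K

Areal heat capacity C = ρc_p × D = 4.15×10^6 × 85.4 = 3.54×10^8 J/(m²·K).
Net heat input Q = F Δt = 328 × (60.8 days × 86400 s/day) = 1.72×10^9 J/m².
ΔT = Q / C = 1.72×10^9 / 3.54×10^8 = 4.86 K.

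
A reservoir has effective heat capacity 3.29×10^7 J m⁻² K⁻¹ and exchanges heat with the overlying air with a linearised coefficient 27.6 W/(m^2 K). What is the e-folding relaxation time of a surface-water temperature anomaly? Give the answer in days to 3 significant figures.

Areal heat capacity C = 3.29×10^7 J m⁻² K⁻¹ (given).
Relaxation time τ = C / λ = 3.29×10^7 / 27.6 = 1.19×10^6 s.
In days: 1.19×10^6 s / (86400 s/day) = 13.8 days.

13.8 days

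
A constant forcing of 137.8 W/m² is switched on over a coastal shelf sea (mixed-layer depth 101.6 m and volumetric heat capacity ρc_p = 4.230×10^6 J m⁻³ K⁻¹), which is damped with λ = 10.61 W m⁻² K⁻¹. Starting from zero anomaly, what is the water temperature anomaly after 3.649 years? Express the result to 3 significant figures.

Areal heat capacity C = ρc_p × D = 4.230×10^6 × 101.6 = 4.30×10^8 J/(m^2 K).
τ = C / λ = 4.30×10^8 / 10.61 = 4.05×10^7 s.
Equilibrium anomaly ΔT_eq = F / λ = 137.8 / 10.61 = 13.0 K.
t = 3.649 years = 1.15×10^8 s, so t/τ = 2.84.
ΔT(t) = ΔT_eq (1 − e^(−t/τ)) = 13.0 × (1 − e^−2.84) = 12.2 K.

12.2 K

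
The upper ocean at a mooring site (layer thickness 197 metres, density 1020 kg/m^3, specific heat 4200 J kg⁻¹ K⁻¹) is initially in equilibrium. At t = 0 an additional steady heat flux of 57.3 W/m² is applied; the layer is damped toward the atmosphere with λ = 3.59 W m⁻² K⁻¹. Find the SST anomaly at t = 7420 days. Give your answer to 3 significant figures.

Areal heat capacity C = ρ c_p D = 1020 × 4200 × 197 = 8.44×10^8 J/(m²·K).
τ = C / λ = 8.44×10^8 / 3.59 = 2.35×10^8 s.
Equilibrium anomaly ΔT_eq = F / λ = 57.3 / 3.59 = 16.0 K.
t = 7420 days = 6.41×10^8 s, so t/τ = 2.73.
ΔT(t) = ΔT_eq (1 − e^(−t/τ)) = 16.0 × (1 − e^−2.73) = 14.9 K.

14.9 K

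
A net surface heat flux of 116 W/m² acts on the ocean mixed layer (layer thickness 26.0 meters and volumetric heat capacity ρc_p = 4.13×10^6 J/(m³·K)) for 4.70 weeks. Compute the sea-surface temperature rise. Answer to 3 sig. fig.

3.07 K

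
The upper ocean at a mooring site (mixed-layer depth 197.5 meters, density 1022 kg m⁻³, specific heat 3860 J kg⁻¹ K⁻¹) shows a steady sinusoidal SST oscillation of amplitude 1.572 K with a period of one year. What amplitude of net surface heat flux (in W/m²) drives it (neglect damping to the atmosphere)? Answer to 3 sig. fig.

244

Areal heat capacity C = ρ c_p D = 1022 × 3860 × 197.5 = 7.79×10^8 J/(m²·K).
ω = 2π / 3.15×10^7 s = 1.99×10^-7 s⁻¹.
Cω = 7.79×10^8 × 1.99×10^-7 = 155 W/(m²·K).
F₀ = A × Cω = 1.572 × 155 = 244 W/m².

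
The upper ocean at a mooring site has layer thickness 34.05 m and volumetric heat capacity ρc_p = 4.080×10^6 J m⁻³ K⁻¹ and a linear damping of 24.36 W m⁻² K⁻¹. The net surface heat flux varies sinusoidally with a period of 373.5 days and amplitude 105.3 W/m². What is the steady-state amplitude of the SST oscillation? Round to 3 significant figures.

Areal heat capacity C = ρc_p × D = 4.080×10^6 × 34.05 = 1.39×10^8 J/(m^2 K).
Angular frequency ω = 2π / T = 2π / 3.23×10^7 s = 1.95×10^-7 s⁻¹.
√((Cω)² + λ²) = √((27.0)² + 24.36²) = 36.4 W/(m²·K).
Amplitude A = F₀ / √((Cω)²+λ²) = 105.3 / 36.4 = 2.89 K.

2.89 K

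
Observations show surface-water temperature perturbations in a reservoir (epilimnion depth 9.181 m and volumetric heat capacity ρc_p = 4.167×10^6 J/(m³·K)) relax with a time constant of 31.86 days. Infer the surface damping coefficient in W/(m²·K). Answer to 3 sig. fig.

Areal heat capacity C = ρc_p × D = 4.167×10^6 × 9.181 = 3.83×10^7 J/(m²·K).
τ = 31.86 days = 2.75×10^6 s.
λ = C / τ = 3.83×10^7 / 2.75×10^6 = 13.9 W/(m²·K).

13.9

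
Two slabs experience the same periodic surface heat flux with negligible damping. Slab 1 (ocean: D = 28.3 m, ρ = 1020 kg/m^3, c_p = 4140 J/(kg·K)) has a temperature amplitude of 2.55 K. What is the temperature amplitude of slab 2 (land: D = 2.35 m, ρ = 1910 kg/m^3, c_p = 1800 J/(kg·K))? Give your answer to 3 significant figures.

37.7 K

C_ocean = 1.20×10^8 J/(m²·K); C_land = 8.08×10^6 J/(m²·K).
A ∝ 1/C ⇒ A_land = A_ocean × C_ocean/C_land = 2.55 × 14.8 = 37.7 K.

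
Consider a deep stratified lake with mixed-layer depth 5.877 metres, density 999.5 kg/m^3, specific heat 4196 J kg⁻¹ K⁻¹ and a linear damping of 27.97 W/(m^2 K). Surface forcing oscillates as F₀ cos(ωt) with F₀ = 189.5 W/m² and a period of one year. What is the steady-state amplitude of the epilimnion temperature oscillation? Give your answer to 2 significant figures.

Areal heat capacity C = ρ c_p D = 999.5 × 4196 × 5.877 = 2.46×10^7 J m⁻² K⁻¹.
Angular frequency ω = 2π / T = 2π / 3.15×10^7 s = 1.99×10^-7 s⁻¹.
√((Cω)² + λ²) = √((4.91)² + 27.97²) = 28.4 W/(m²·K).
Amplitude A = F₀ / √((Cω)²+λ²) = 189.5 / 28.4 = 6.67 K.

6.7 K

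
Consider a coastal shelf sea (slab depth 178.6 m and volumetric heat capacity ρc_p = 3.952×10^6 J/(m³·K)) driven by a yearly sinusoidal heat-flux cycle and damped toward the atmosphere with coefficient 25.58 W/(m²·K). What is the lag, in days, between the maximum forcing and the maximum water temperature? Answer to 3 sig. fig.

80.8 days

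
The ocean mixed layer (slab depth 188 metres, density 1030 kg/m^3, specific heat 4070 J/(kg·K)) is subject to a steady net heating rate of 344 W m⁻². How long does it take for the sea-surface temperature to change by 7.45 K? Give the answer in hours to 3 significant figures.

4740 hours

Areal heat capacity C = ρ c_p D = 1030 × 4070 × 188 = 7.88×10^8 J/(m^2 K).
Time required: Δt = C ΔT / F = 7.88×10^8 × 7.45 / 344 = 1.71×10^7 s.
In hours: 1.71×10^7 s / (3600 s/hour) = 4740 hours.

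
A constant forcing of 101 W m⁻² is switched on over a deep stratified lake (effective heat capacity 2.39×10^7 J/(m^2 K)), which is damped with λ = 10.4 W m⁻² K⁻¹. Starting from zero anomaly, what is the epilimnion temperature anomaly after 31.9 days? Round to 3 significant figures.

6.78 K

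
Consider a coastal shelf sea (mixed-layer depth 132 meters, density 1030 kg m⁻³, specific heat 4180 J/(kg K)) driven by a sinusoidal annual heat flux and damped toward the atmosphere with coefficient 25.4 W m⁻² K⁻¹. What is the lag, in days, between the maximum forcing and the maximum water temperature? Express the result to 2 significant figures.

Areal heat capacity C = ρ c_p D = 1030 × 4180 × 132 = 5.68×10^8 J/(m²·K).
ω = 2π / 3.15×10^7 s = 1.99×10^-7 s⁻¹.
Phase lag φ = arctan(Cω/λ) = arctan(113/25.4) = 1.35 rad.
Time lag = φ / ω = 1.35 / 1.99×10^-7 = 6.78×10^6 s = 78.4 days.

78 days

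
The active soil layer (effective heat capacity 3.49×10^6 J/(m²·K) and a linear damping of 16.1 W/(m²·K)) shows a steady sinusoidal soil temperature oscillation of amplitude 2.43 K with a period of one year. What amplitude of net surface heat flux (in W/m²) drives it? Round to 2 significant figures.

39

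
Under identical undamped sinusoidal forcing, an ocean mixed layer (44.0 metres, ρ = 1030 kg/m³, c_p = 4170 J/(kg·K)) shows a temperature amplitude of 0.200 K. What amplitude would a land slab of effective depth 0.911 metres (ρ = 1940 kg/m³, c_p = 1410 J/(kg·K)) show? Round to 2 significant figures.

15 K

C_ocean = 1.89×10^8 J/(m²·K); C_land = 2.49×10^6 J/(m²·K).
A ∝ 1/C ⇒ A_land = A_ocean × C_ocean/C_land = 0.200 × 75.8 = 15.2 K.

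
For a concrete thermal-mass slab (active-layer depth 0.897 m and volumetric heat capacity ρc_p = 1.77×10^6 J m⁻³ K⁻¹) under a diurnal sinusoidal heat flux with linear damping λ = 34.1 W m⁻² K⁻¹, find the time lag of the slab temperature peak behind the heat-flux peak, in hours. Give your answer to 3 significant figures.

4.90 hours

Areal heat capacity C = ρc_p × D = 1.77×10^6 × 0.897 = 1.59×10^6 J/(m²·K).
ω = 2π / 86400 s = 7.27×10^-5 s⁻¹.
Phase lag φ = arctan(Cω/λ) = arctan(115/34.1) = 1.28 rad.
Time lag = φ / ω = 1.28 / 7.27×10^-5 = 17700 s = 4.90 hours.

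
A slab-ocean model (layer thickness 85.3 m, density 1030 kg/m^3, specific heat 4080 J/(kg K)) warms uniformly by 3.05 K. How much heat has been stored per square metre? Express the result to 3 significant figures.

1.09×10^9

Areal heat capacity C = ρ c_p D = 1030 × 4080 × 85.3 = 3.58×10^8 J/(m²·K).
ΔQ = C ΔT = 3.58×10^8 × 3.05 = 1.09×10^9 J/m².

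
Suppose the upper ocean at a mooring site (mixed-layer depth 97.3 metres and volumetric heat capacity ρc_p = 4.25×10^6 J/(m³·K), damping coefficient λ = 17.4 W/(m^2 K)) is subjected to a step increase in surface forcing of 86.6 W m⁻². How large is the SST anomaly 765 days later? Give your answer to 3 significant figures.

Areal heat capacity C = ρc_p × D = 4.25×10^6 × 97.3 = 4.14×10^8 J/(m^2 K).
τ = C / λ = 4.14×10^8 / 17.4 = 2.38×10^7 s.
Equilibrium anomaly ΔT_eq = F / λ = 86.6 / 17.4 = 4.98 K.
t = 765 days = 6.61×10^7 s, so t/τ = 2.78.
ΔT(t) = ΔT_eq (1 − e^(−t/τ)) = 4.98 × (1 − e^−2.78) = 4.67 K.

4.67 K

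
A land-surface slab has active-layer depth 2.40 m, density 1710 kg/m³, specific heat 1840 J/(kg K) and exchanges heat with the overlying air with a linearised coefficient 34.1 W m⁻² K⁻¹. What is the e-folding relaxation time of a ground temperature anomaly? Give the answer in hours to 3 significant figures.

Areal heat capacity C = ρ c_p D = 1710 × 1840 × 2.40 = 7.55×10^6 J/(m^2 K).
Relaxation time τ = C / λ = 7.55×10^6 / 34.1 = 2.21×10^5 s.
In hours: 2.21×10^5 s / (3600 s/hour) = 61.5 hours.

61.5 hours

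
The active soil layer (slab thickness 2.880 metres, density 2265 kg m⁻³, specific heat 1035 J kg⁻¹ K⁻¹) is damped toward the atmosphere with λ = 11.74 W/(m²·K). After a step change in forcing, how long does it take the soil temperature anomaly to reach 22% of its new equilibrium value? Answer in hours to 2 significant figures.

40 hours

Areal heat capacity C = ρ c_p D = 2265 × 1035 × 2.880 = 6.75×10^6 J/(m²·K).
τ = C / λ = 6.75×10^6 / 11.74 = 5.75×10^5 s.
Fraction reached: 1 − e^(−t/τ) = 0.22 ⇒ t = −τ ln(1 − 0.22) = τ × 0.248.
t = 1.43×10^5 s = 39.7 hours.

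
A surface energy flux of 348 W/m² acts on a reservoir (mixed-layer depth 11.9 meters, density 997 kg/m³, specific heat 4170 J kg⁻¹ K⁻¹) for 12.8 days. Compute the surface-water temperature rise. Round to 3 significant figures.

7.78 K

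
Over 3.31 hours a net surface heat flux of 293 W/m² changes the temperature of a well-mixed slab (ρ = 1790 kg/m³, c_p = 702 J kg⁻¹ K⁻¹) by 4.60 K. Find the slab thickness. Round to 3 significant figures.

0.604 m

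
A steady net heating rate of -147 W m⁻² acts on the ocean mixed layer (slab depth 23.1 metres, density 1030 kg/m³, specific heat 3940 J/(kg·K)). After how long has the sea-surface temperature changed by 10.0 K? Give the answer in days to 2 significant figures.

Areal heat capacity C = ρ c_p D = 1030 × 3940 × 23.1 = 9.37×10^7 J m⁻² K⁻¹.
Time required: Δt = C ΔT / F = 9.37×10^7 × -10.0 / -147 = 6.38×10^6 s.
In days: 6.38×10^6 s / (86400 s/day) = 73.8 days.

74 days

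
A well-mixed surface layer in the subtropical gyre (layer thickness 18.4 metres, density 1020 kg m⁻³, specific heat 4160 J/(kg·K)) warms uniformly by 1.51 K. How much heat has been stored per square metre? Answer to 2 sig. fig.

1.2×10^8

Areal heat capacity C = ρ c_p D = 1020 × 4160 × 18.4 = 7.81×10^7 J m⁻² K⁻¹.
ΔQ = C ΔT = 7.81×10^7 × 1.51 = 1.18×10^8 J/m².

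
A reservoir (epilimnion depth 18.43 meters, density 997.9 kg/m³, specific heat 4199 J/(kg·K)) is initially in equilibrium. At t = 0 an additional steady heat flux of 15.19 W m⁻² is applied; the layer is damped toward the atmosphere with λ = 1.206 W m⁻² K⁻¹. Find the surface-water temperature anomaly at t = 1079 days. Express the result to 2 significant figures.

Areal heat capacity C = ρ c_p D = 997.9 × 4199 × 18.43 = 7.72×10^7 J/(m²·K).
τ = C / λ = 7.72×10^7 / 1.206 = 6.40×10^7 s.
Equilibrium anomaly ΔT_eq = F / λ = 15.19 / 1.206 = 12.6 K.
t = 1079 days = 9.32×10^7 s, so t/τ = 1.46.
ΔT(t) = ΔT_eq (1 − e^(−t/τ)) = 12.6 × (1 − e^−1.46) = 9.66 K.

9.7 K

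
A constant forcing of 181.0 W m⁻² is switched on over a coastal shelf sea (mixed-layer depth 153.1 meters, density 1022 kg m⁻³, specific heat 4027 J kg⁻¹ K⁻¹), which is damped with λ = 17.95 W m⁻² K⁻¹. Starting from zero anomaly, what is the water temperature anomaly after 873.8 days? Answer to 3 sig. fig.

8.91 K

Areal heat capacity C = ρ c_p D = 1022 × 4027 × 153.1 = 6.30×10^8 J/(m^2 K).
τ = C / λ = 6.30×10^8 / 17.95 = 3.51×10^7 s.
Equilibrium anomaly ΔT_eq = F / λ = 181.0 / 17.95 = 10.1 K.
t = 873.8 days = 7.55×10^7 s, so t/τ = 2.15.
ΔT(t) = ΔT_eq (1 − e^(−t/τ)) = 10.1 × (1 − e^−2.15) = 8.91 K.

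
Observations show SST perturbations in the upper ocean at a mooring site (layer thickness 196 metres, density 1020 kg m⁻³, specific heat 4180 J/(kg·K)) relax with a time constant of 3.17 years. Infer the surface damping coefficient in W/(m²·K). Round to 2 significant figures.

8.4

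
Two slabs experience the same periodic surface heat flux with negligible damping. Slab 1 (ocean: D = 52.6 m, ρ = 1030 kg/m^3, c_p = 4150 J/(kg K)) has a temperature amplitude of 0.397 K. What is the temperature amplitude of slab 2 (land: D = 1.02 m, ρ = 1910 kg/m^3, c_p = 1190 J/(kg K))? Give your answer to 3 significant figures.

38.5 K

C_ocean = 2.25×10^8 J/(m²·K); C_land = 2.32×10^6 J/(m²·K).
A ∝ 1/C ⇒ A_land = A_ocean × C_ocean/C_land = 0.397 × 97.0 = 38.5 K.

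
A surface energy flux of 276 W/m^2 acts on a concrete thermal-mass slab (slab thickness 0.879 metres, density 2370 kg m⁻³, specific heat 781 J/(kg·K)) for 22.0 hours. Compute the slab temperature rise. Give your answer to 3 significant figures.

13.4 K

Areal heat capacity C = ρ c_p D = 2370 × 781 × 0.879 = 1.63×10^6 J/(m²·K).
Net heat input Q = F Δt = 276 × (22.0 hours × 3600 s/hour) = 2.19×10^7 J/m².
ΔT = Q / C = 2.19×10^7 / 1.63×10^6 = 13.4 K.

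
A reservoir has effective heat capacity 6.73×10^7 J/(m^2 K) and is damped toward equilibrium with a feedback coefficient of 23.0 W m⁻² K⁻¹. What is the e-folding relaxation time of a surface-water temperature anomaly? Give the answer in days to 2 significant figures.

Areal heat capacity C = 6.73×10^7 J/(m^2 K) (given).
Relaxation time τ = C / λ = 6.73×10^7 / 23.0 = 2.93×10^6 s.
In days: 2.93×10^6 s / (86400 s/day) = 33.9 days.

34 days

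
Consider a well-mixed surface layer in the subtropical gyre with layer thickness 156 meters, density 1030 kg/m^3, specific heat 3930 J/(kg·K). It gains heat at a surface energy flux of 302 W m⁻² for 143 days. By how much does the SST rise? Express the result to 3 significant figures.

Areal heat capacity C = ρ c_p D = 1030 × 3930 × 156 = 6.31×10^8 J/(m^2 K).
Net heat input Q = F Δt = 302 × (143 days × 86400 s/day) = 3.73×10^9 J/m².
ΔT = Q / C = 3.73×10^9 / 6.31×10^8 = 5.91 K.

5.91 K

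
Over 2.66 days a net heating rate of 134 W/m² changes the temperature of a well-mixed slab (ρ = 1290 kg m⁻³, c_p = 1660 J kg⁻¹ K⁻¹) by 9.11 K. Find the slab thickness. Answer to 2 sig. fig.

1.6 m

Heat input Q = F Δt = 134 × 2.30×10^5 s = 3.08×10^7 J/m².
Required areal heat capacity C = Q / ΔT = 3.38×10^6 J/(m²·K).
Depth D = C / (ρ c_p) = 3.38×10^6 / (1290 × 1660) = 1.58 m.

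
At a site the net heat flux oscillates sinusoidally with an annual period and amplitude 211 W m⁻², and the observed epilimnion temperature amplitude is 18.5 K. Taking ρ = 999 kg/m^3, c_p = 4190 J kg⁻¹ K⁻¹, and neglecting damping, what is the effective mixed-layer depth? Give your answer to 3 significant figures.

ω = 2π / 3.15×10^7 s = 1.99×10^-7 s⁻¹.
Required C = F₀ / (A ω) = 211 / (18.5 × 1.99×10^-7) = 5.72×10^7 J/(m²·K).
D = C / (ρ c_p) = 5.72×10^7 / (999 × 4190) = 13.7 m.

13.7 m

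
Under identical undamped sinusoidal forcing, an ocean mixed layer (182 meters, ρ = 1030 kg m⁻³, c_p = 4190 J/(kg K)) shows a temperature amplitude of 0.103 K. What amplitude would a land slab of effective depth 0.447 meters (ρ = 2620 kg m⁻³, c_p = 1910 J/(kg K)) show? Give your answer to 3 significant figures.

36.2 K

C_ocean = 7.85×10^8 J/(m²·K); C_land = 2.24×10^6 J/(m²·K).
A ∝ 1/C ⇒ A_land = A_ocean × C_ocean/C_land = 0.103 × 351 = 36.2 K.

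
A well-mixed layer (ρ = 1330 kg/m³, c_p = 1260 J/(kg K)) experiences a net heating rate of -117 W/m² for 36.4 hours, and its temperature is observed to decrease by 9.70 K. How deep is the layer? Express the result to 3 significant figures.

0.943 m

Heat input Q = F Δt = -117 × 1.31×10^5 s = -1.53×10^7 J/m².
Required areal heat capacity C = Q / ΔT = 1.58×10^6 J/(m²·K).
Depth D = C / (ρ c_p) = 1.58×10^6 / (1330 × 1260) = 0.943 m.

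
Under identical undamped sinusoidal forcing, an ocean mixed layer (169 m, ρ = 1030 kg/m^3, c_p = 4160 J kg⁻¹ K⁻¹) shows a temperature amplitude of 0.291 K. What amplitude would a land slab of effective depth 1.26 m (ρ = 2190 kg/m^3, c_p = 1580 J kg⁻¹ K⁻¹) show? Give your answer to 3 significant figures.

C_ocean = 7.24×10^8 J/(m²·K); C_land = 4.36×10^6 J/(m²·K).
A ∝ 1/C ⇒ A_land = A_ocean × C_ocean/C_land = 0.291 × 166 = 48.3 K.

48.3 K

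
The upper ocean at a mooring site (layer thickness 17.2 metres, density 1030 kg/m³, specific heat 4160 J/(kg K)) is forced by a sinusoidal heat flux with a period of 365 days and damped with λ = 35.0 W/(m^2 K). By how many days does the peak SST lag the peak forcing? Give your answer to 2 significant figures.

23 days

Areal heat capacity C = ρ c_p D = 1030 × 4160 × 17.2 = 7.37×10^7 J m⁻² K⁻¹.
ω = 2π / 3.15×10^7 s = 1.99×10^-7 s⁻¹.
Phase lag φ = arctan(Cω/λ) = arctan(14.7/35.0) = 0.397 rad.
Time lag = φ / ω = 0.397 / 1.99×10^-7 = 1.99×10^6 s = 23.1 days.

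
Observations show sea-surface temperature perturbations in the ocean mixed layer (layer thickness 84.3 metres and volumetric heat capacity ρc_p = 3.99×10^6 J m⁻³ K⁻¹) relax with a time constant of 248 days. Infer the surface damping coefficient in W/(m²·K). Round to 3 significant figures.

Areal heat capacity C = ρc_p × D = 3.99×10^6 × 84.3 = 3.36×10^8 J m⁻² K⁻¹.
τ = 248 days = 2.14×10^7 s.
λ = C / τ = 3.36×10^8 / 2.14×10^7 = 15.7 W/(m²·K).

15.7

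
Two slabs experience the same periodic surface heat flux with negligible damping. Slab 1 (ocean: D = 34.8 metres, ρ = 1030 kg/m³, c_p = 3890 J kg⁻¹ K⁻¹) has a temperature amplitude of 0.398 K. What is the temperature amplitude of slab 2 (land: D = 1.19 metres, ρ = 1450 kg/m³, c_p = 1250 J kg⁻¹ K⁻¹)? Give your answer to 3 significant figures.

C_ocean = 1.39×10^8 J/(m²·K); C_land = 2.16×10^6 J/(m²·K).
A ∝ 1/C ⇒ A_land = A_ocean × C_ocean/C_land = 0.398 × 64.6 = 25.7 K.

25.7 K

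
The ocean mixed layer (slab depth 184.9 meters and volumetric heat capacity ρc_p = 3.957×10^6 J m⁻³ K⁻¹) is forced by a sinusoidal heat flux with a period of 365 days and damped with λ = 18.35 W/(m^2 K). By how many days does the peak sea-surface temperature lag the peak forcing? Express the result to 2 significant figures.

84 days

Areal heat capacity C = ρc_p × D = 3.957×10^6 × 184.9 = 7.32×10^8 J m⁻² K⁻¹.
ω = 2π / 3.15×10^7 s = 1.99×10^-7 s⁻¹.
Phase lag φ = arctan(Cω/λ) = arctan(146/18.35) = 1.45 rad.
Time lag = φ / ω = 1.45 / 1.99×10^-7 = 7.26×10^6 s = 84.0 days.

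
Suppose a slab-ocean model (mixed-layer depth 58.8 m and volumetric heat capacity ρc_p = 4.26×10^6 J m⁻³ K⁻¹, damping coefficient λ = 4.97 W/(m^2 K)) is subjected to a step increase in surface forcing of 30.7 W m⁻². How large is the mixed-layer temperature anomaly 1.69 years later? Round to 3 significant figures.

4.03 K

Areal heat capacity C = ρc_p × D = 4.26×10^6 × 58.8 = 2.50×10^8 J m⁻² K⁻¹.
τ = C / λ = 2.50×10^8 / 4.97 = 5.04×10^7 s.
Equilibrium anomaly ΔT_eq = F / λ = 30.7 / 4.97 = 6.18 K.
t = 1.69 years = 5.33×10^7 s, so t/τ = 1.06.
ΔT(t) = ΔT_eq (1 − e^(−t/τ)) = 6.18 × (1 − e^−1.06) = 4.03 K.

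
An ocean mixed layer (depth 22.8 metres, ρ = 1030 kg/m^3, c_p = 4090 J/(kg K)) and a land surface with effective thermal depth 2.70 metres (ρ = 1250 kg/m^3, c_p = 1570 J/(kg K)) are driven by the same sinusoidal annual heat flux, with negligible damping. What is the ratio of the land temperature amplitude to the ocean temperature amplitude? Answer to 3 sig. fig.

C_ocean = 1030 × 4090 × 22.8 = 9.60×10^7 J/(m²·K).
C_land = 1250 × 1570 × 2.70 = 5.30×10^6 J/(m²·K).
Undamped amplitude ∝ 1/C, so A_land/A_ocean = C_ocean/C_land = 18.1.

18.1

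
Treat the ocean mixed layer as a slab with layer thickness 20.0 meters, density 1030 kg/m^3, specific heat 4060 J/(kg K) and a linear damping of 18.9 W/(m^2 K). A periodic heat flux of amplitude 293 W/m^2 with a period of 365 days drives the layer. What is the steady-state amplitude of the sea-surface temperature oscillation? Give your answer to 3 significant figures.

11.6 K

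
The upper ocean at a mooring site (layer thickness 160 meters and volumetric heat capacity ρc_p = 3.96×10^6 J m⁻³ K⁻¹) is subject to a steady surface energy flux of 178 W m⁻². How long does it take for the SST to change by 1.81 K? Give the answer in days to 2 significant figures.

Areal heat capacity C = ρc_p × D = 3.96×10^6 × 160 = 6.34×10^8 J m⁻² K⁻¹.
Time required: Δt = C ΔT / F = 6.34×10^8 × 1.81 / 178 = 6.44×10^6 s.
In days: 6.44×10^6 s / (86400 s/day) = 74.6 days.

75 days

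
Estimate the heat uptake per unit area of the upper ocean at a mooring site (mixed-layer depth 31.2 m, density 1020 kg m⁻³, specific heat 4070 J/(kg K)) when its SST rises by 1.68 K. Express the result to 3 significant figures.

Areal heat capacity C = ρ c_p D = 1020 × 4070 × 31.2 = 1.30×10^8 J/(m^2 K).
ΔQ = C ΔT = 1.30×10^8 × 1.68 = 2.18×10^8 J/m².

2.18×10^8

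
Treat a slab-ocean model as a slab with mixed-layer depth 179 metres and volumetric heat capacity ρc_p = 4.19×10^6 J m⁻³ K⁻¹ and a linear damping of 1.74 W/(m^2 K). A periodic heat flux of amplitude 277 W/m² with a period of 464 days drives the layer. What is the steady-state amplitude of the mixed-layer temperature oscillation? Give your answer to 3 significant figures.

2.36 K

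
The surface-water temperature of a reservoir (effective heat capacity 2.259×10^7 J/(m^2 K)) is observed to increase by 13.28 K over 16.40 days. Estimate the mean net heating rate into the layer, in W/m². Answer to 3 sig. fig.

Areal heat capacity C = 2.259×10^7 J/(m^2 K) (given).
Required heat per unit area: Q = C ΔT = 2.26×10^7 × 13.28 = 3.00×10^8 J/m².
Flux F = Q / Δt = 3.00×10^8 / 1.42×10^6 s = 212 W/m².

212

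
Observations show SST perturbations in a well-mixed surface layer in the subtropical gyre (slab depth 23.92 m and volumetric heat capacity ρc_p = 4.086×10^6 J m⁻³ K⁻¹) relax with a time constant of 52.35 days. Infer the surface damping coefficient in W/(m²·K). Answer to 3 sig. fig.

Areal heat capacity C = ρc_p × D = 4.086×10^6 × 23.92 = 9.77×10^7 J m⁻² K⁻¹.
τ = 52.35 days = 4.52×10^6 s.
λ = C / τ = 9.77×10^7 / 4.52×10^6 = 21.6 W/(m²·K).

21.6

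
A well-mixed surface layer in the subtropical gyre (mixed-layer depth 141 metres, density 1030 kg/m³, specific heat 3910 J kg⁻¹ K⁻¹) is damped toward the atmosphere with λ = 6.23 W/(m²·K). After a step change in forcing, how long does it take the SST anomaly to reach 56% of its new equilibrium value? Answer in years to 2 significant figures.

Areal heat capacity C = ρ c_p D = 1030 × 3910 × 141 = 5.68×10^8 J m⁻² K⁻¹.
τ = C / λ = 5.68×10^8 / 6.23 = 9.11×10^7 s.
Fraction reached: 1 − e^(−t/τ) = 0.56 ⇒ t = −τ ln(1 − 0.56) = τ × 0.821.
t = 7.48×10^7 s = 2.37 years.

2.4 years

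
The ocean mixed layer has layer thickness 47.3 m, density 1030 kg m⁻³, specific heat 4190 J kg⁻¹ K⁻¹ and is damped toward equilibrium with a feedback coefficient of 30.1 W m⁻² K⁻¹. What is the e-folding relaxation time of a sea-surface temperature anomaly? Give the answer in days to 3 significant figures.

78.5 days

Areal heat capacity C = ρ c_p D = 1030 × 4190 × 47.3 = 2.04×10^8 J m⁻² K⁻¹.
Relaxation time τ = C / λ = 2.04×10^8 / 30.1 = 6.78×10^6 s.
In days: 6.78×10^6 s / (86400 s/day) = 78.5 days.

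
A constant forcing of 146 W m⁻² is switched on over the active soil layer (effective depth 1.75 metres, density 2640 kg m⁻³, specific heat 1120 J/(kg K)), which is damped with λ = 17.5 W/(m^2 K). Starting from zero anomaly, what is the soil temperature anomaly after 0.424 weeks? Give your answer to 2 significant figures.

4.8 K

Areal heat capacity C = ρ c_p D = 2640 × 1120 × 1.75 = 5.17×10^6 J/(m^2 K).
τ = C / λ = 5.17×10^6 / 17.5 = 2.96×10^5 s.
Equilibrium anomaly ΔT_eq = F / λ = 146 / 17.5 = 8.34 K.
t = 0.424 weeks = 2.56×10^5 s, so t/τ = 0.867.
ΔT(t) = ΔT_eq (1 − e^(−t/τ)) = 8.34 × (1 − e^−0.867) = 4.84 K.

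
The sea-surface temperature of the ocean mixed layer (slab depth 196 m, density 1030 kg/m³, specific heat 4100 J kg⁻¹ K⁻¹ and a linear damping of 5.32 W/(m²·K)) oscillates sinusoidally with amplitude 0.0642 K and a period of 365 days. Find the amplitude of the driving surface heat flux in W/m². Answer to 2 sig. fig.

11

Areal heat capacity C = ρ c_p D = 1030 × 4100 × 196 = 8.28×10^8 J/(m²·K).
ω = 2π / 3.15×10^7 s = 1.99×10^-7 s⁻¹.
√((Cω)² + λ²) = √((165)² + 5.32²) = 165 W/(m²·K).
F₀ = A × √((Cω)²+λ²) = 0.0642 × 165 = 10.6 W/m².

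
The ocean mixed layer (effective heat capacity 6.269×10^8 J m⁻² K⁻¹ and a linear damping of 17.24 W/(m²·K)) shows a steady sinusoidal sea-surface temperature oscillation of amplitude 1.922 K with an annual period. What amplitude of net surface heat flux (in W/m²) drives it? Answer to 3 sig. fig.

Areal heat capacity C = 6.269×10^8 J m⁻² K⁻¹ (given).
ω = 2π / 3.15×10^7 s = 1.99×10^-7 s⁻¹.
√((Cω)² + λ²) = √((125)² + 17.24²) = 126 W/(m²·K).
F₀ = A × √((Cω)²+λ²) = 1.922 × 126 = 242 W/m².

242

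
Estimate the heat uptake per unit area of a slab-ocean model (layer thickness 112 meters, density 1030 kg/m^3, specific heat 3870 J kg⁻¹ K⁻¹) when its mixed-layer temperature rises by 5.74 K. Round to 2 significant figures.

Areal heat capacity C = ρ c_p D = 1030 × 3870 × 112 = 4.46×10^8 J m⁻² K⁻¹.
ΔQ = C ΔT = 4.46×10^8 × 5.74 = 2.56×10^9 J/m².

2.6×10^9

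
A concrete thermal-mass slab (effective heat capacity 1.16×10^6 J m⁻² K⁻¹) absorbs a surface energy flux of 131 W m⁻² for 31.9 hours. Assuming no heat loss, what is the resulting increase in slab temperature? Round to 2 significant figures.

13 K

Areal heat capacity C = 1.16×10^6 J m⁻² K⁻¹ (given).
Net heat input Q = F Δt = 131 × (31.9 hours × 3600 s/hour) = 1.50×10^7 J/m².
ΔT = Q / C = 1.50×10^7 / 1.16×10^6 = 13.0 K.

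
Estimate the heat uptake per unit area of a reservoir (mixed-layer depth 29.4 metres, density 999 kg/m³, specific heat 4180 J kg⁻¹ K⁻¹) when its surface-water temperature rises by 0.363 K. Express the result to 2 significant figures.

Areal heat capacity C = ρ c_p D = 999 × 4180 × 29.4 = 1.23×10^8 J/(m²·K).
ΔQ = C ΔT = 1.23×10^8 × 0.363 = 4.46×10^7 J/m².

4.5×10^7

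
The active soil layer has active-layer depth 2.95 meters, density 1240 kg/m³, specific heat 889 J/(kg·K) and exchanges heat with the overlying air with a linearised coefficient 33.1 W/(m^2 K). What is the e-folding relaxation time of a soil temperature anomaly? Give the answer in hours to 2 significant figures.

27 hours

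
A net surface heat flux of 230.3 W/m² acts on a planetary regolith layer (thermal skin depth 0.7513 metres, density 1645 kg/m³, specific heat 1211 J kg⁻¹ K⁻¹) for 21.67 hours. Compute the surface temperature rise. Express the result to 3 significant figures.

12.0 K

Areal heat capacity C = ρ c_p D = 1645 × 1211 × 0.7513 = 1.50×10^6 J m⁻² K⁻¹.
Net heat input Q = F Δt = 230.3 × (21.67 hours × 3600 s/hour) = 1.80×10^7 J/m².
ΔT = Q / C = 1.80×10^7 / 1.50×10^6 = 12.0 K.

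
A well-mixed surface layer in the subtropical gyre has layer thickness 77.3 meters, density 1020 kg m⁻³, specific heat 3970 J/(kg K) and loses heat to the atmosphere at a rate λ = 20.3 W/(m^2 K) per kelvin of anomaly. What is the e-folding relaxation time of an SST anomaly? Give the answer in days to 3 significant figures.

178 days

Areal heat capacity C = ρ c_p D = 1020 × 3970 × 77.3 = 3.13×10^8 J/(m^2 K).
Relaxation time τ = C / λ = 3.13×10^8 / 20.3 = 1.54×10^7 s.
In days: 1.54×10^7 s / (86400 s/day) = 178 days.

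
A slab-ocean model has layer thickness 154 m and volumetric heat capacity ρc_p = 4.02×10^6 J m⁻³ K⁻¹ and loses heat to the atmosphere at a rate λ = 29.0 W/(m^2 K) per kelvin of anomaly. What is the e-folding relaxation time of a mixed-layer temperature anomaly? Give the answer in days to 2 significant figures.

250 days

Areal heat capacity C = ρc_p × D = 4.02×10^6 × 154 = 6.19×10^8 J/(m²·K).
Relaxation time τ = C / λ = 6.19×10^8 / 29.0 = 2.13×10^7 s.
In days: 2.13×10^7 s / (86400 s/day) = 247 days.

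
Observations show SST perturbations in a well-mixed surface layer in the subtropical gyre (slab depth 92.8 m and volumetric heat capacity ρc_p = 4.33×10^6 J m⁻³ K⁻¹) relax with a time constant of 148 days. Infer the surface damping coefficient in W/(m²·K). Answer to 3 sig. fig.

31.4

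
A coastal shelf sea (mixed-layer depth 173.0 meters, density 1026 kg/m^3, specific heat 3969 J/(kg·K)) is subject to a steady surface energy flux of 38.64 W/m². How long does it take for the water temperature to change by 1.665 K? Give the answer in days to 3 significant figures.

351 days

Areal heat capacity C = ρ c_p D = 1026 × 3969 × 173.0 = 7.04×10^8 J/(m^2 K).
Time required: Δt = C ΔT / F = 7.04×10^8 × 1.665 / 38.64 = 3.04×10^7 s.
In days: 3.04×10^7 s / (86400 s/day) = 351 days.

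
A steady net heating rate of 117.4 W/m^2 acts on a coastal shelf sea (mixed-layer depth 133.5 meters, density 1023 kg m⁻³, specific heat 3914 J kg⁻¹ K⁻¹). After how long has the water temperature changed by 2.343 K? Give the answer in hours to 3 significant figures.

2960 hours

Areal heat capacity C = ρ c_p D = 1023 × 3914 × 133.5 = 5.35×10^8 J/(m^2 K).
Time required: Δt = C ΔT / F = 5.35×10^8 × 2.343 / 117.4 = 1.07×10^7 s.
In hours: 1.07×10^7 s / (3600 s/hour) = 2960 hours.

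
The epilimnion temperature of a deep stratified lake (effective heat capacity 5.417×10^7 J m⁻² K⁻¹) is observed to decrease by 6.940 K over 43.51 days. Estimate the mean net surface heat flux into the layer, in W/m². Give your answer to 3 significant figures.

Areal heat capacity C = 5.417×10^7 J m⁻² K⁻¹ (given).
Required heat per unit area: Q = C ΔT = 5.42×10^7 × -6.940 = -3.76×10^8 J/m².
Flux F = Q / Δt = -3.76×10^8 / 3.76×10^6 s = -100 W/m².

-100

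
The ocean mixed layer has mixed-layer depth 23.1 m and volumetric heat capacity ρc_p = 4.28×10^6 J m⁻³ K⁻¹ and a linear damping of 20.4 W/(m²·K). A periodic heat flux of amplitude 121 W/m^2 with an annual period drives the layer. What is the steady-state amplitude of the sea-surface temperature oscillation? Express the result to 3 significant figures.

4.27 K

Areal heat capacity C = ρc_p × D = 4.28×10^6 × 23.1 = 9.89×10^7 J/(m²·K).
Angular frequency ω = 2π / T = 2π / 3.15×10^7 s = 1.99×10^-7 s⁻¹.
√((Cω)² + λ²) = √((19.7)² + 20.4²) = 28.4 W/(m²·K).
Amplitude A = F₀ / √((Cω)²+λ²) = 121 / 28.4 = 4.27 K.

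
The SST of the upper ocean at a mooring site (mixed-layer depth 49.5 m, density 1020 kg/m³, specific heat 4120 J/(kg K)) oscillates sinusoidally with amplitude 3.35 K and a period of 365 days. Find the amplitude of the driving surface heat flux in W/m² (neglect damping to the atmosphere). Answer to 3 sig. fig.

139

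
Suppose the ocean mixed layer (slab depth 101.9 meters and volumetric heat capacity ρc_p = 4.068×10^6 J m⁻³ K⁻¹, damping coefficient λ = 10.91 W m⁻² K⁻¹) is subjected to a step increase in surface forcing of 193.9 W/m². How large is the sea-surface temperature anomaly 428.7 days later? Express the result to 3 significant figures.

Areal heat capacity C = ρc_p × D = 4.068×10^6 × 101.9 = 4.15×10^8 J/(m²·K).
τ = C / λ = 4.15×10^8 / 10.91 = 3.80×10^7 s.
Equilibrium anomaly ΔT_eq = F / λ = 193.9 / 10.91 = 17.8 K.
t = 428.7 days = 3.70×10^7 s, so t/τ = 0.975.
ΔT(t) = ΔT_eq (1 − e^(−t/τ)) = 17.8 × (1 − e^−0.975) = 11.1 K.

11.1 K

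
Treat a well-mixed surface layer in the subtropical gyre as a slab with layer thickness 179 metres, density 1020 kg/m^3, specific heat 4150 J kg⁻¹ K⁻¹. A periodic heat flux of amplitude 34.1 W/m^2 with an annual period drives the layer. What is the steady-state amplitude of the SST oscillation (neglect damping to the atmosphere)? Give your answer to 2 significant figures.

0.23 K

Areal heat capacity C = ρ c_p D = 1020 × 4150 × 179 = 7.58×10^8 J/(m²·K).
Angular frequency ω = 2π / T = 2π / 3.15×10^7 s = 1.99×10^-7 s⁻¹.
Cω = 7.58×10^8 × 1.99×10^-7 = 151 W/(m²·K).
Amplitude A = F₀ / (Cω) = 34.1 / 151 = 0.226 K.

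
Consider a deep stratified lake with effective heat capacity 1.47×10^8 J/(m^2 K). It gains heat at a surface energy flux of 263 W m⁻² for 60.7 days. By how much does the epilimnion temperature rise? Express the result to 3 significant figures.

Areal heat capacity C = 1.47×10^8 J/(m^2 K) (given).
Net heat input Q = F Δt = 263 × (60.7 days × 86400 s/day) = 1.38×10^9 J/m².
ΔT = Q / C = 1.38×10^9 / 1.47×10^8 = 9.38 K.

9.38 K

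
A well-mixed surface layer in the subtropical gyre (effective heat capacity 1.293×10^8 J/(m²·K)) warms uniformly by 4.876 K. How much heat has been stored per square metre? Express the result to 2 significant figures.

Areal heat capacity C = 1.293×10^8 J/(m²·K) (given).
ΔQ = C ΔT = 1.29×10^8 × 4.876 = 6.30×10^8 J/m².

6.3×10^8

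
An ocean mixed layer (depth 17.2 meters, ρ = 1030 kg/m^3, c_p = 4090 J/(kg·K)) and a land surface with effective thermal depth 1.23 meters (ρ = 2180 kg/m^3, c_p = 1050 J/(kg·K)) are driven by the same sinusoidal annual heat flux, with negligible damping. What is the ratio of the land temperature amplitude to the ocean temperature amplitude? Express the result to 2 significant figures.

26

C_ocean = 1030 × 4090 × 17.2 = 7.25×10^7 J/(m²·K).
C_land = 2180 × 1050 × 1.23 = 2.82×10^6 J/(m²·K).
Undamped amplitude ∝ 1/C, so A_land/A_ocean = C_ocean/C_land = 25.7.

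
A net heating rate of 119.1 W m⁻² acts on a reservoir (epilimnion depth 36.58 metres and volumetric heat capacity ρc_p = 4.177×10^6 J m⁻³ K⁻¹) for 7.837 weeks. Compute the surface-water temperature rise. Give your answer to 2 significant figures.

3.7 K

Areal heat capacity C = ρc_p × D = 4.177×10^6 × 36.58 = 1.53×10^8 J/(m^2 K).
Net heat input Q = F Δt = 119.1 × (7.837 weeks × 6.048×10^5 s/week) = 5.65×10^8 J/m².
ΔT = Q / C = 5.65×10^8 / 1.53×10^8 = 3.69 K.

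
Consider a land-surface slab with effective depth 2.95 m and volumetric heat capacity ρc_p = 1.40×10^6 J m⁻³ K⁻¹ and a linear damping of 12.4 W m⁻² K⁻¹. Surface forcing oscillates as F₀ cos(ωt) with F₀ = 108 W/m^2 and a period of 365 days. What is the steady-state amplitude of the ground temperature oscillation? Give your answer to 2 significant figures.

8.7 K

Areal heat capacity C = ρc_p × D = 1.40×10^6 × 2.95 = 4.13×10^6 J m⁻² K⁻¹.
Angular frequency ω = 2π / T = 2π / 3.15×10^7 s = 1.99×10^-7 s⁻¹.
√((Cω)² + λ²) = √((0.823)² + 12.4²) = 12.4 W/(m²·K).
Amplitude A = F₀ / √((Cω)²+λ²) = 108 / 12.4 = 8.69 K.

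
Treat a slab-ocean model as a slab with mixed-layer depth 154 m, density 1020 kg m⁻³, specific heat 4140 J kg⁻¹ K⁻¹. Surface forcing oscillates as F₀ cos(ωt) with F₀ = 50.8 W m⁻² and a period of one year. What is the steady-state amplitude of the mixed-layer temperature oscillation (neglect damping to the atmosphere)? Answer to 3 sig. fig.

0.392 K

Areal heat capacity C = ρ c_p D = 1020 × 4140 × 154 = 6.50×10^8 J m⁻² K⁻¹.
Angular frequency ω = 2π / T = 2π / 3.15×10^7 s = 1.99×10^-7 s⁻¹.
Cω = 6.50×10^8 × 1.99×10^-7 = 130 W/(m²·K).
Amplitude A = F₀ / (Cω) = 50.8 / 130 = 0.392 K.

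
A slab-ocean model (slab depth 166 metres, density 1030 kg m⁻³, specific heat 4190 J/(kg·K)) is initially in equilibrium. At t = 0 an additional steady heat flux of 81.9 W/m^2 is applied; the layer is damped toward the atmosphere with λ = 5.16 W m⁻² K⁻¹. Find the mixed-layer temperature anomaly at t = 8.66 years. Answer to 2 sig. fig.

Areal heat capacity C = ρ c_p D = 1030 × 4190 × 166 = 7.16×10^8 J m⁻² K⁻¹.
τ = C / λ = 7.16×10^8 / 5.16 = 1.39×10^8 s.
Equilibrium anomaly ΔT_eq = F / λ = 81.9 / 5.16 = 15.9 K.
t = 8.66 years = 2.73×10^8 s, so t/τ = 1.97.
ΔT(t) = ΔT_eq (1 − e^(−t/τ)) = 15.9 × (1 − e^−1.97) = 13.7 K.

14 K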